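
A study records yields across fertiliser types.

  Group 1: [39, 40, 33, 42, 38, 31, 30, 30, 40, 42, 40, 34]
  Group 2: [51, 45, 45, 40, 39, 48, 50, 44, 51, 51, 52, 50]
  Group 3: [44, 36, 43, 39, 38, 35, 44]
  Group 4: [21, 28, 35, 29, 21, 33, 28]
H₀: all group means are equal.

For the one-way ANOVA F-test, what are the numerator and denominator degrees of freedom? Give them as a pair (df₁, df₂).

degrees of freedom = [3, 34]

k = 4 groups, N = 38 total
df = (k−1, N−k) = (4−1, 38−4) = (3, 34)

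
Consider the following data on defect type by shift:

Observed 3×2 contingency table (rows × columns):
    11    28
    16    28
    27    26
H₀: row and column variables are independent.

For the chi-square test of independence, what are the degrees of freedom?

df = (r−1)(c−1) = (3−1)·(2−1) = 2

degrees of freedom = 2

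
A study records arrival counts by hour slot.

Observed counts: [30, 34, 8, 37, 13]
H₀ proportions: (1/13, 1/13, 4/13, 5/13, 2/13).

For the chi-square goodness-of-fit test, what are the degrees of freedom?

df = k − 1 = 5 − 1 = 4

degrees of freedom = 4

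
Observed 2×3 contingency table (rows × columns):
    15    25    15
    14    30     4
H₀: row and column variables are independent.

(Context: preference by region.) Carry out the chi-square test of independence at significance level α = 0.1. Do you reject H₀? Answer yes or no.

Row totals [55, 48], col totals [29, 55, 19], n=103
χ² = (15−15.49)²/15.49 + (25−29.37)²/29.37 + (15−10.15)²/10.15 + (14−13.51)²/13.51 + (30−25.63)²/25.63 + (4−8.85)²/8.85 = 6.4113
df = 2
p-value (upper-tail) = 0.04053
At α=0.1: p < α → reject H₀

reject H₀: yes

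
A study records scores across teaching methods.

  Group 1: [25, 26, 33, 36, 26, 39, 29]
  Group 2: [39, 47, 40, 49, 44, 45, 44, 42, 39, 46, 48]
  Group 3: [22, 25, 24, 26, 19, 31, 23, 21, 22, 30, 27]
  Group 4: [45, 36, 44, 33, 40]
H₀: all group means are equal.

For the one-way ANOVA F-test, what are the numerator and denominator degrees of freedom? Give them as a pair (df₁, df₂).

degrees of freedom = [3, 30]

k = 4 groups, N = 34 total
df = (k−1, N−k) = (4−1, 34−4) = (3, 30)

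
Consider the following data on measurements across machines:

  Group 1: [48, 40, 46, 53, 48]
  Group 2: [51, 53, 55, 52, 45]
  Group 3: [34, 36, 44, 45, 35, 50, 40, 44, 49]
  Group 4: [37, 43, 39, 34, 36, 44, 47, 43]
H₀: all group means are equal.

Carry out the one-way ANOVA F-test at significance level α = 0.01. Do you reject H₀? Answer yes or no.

Group means [47.00, 51.20, 41.89, 40.38], grand mean 44.111
SSB = Σnᵢ(x̄ᵢ−x̄)² = 449.103; SSW = ΣΣ(x−x̄ᵢ)² = 571.564
MSB = 449.103/3 = 149.7009; MSW = 571.564/23 = 24.8506
F = MSB/MSW = 6.0240
df = (3, 23)
p-value (upper-tail) = 0.00349
At α=0.01: p < α → reject H₀

reject H₀: yes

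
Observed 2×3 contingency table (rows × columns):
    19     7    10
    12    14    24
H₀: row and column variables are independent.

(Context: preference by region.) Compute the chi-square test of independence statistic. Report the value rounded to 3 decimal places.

Row totals [36, 50], col totals [31, 21, 34], n=86
χ² = (19−12.98)²/12.98 + (7−8.79)²/8.79 + (10−14.23)²/14.23 + (12−18.02)²/18.02 + (14−12.21)²/12.21 + (24−19.77)²/19.77 = 7.6010
df = 2

test statistic = 7.601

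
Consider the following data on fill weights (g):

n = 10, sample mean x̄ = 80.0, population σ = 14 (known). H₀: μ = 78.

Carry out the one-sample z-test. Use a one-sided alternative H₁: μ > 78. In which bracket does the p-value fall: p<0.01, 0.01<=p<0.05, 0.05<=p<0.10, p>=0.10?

p-value bracket: p>=0.10

SE = σ/√n = 14/√10 = 4.4272
z = (x̄−μ₀)/SE = (80.0−78)/4.4272 = 0.4518
p-value (one-sided, H₁ greater) = 0.32572
→ bracket: p>=0.10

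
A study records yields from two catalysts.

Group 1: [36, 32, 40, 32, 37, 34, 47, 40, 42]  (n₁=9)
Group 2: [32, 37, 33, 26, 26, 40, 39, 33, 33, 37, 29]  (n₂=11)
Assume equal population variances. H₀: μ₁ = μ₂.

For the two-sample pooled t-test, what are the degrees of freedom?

df = n₁ + n₂ − 2 = 9 + 11 − 2 = 18

degrees of freedom = 18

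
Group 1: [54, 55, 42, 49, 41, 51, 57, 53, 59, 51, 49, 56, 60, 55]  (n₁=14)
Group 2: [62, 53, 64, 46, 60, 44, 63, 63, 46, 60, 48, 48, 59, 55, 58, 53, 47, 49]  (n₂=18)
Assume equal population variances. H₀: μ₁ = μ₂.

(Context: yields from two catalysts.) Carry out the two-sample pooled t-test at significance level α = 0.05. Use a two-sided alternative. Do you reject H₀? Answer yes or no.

x̄₁=52.286, s₁=5.663, n₁=14
x̄₂=54.333, s₂=6.920, n₂=18
s_p² = [13·5.663² + 17·6.920²]/30 = 41.0286
SE = √(s_p²·(1/14+1/18)) = 2.2825
t = (52.286−54.333)/2.2825 = -0.8971
df = 30
p-value (two-sided) = 0.37682
At α=0.05: p ≥ α → fail to reject H₀

reject H₀: no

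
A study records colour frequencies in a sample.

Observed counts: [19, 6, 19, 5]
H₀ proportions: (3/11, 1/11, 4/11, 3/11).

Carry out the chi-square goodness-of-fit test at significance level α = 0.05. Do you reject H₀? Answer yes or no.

reject H₀: yes

n = 49; E_i = n·p_i = [13.36, 4.45, 17.82, 13.36]
χ² = (19−13.36)²/13.36 + (6−4.45)²/4.45 + (19−17.82)²/17.82 + (5−13.36)²/13.36 = 8.2262
df = 3
p-value (upper-tail) = 0.04156
At α=0.05: p < α → reject H₀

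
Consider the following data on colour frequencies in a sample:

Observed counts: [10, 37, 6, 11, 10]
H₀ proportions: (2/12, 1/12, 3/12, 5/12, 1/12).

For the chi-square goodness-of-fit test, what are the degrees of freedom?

df = k − 1 = 5 − 1 = 4

degrees of freedom = 4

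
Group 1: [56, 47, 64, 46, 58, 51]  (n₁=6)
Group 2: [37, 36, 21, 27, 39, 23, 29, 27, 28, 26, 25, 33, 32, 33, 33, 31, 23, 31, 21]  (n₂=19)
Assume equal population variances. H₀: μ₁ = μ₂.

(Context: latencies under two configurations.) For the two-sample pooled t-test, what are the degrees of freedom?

degrees of freedom = 23

df = n₁ + n₂ − 2 = 6 + 19 − 2 = 23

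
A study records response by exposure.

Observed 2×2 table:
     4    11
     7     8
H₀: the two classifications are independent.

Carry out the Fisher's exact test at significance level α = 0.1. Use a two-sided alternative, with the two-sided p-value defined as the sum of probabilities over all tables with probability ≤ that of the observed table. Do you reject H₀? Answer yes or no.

Margins: r₁=15, r₂=15, c₁=11, c₂=19, n=30
p_obs = C(15,4)·C(15,7)/C(30,11); sum pmf over tables with pmf ≤ p_obs
p-value (two-sided) = 0.44973
At α=0.1: p ≥ α → fail to reject H₀

reject H₀: no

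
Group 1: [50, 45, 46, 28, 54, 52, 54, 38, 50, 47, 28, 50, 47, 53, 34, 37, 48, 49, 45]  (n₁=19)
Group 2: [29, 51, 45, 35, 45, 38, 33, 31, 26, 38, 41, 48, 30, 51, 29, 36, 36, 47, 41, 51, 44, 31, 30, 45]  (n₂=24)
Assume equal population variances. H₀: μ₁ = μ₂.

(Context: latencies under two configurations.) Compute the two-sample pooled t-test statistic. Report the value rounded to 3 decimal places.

test statistic = 2.518

x̄₁=45.000, s₁=8.151, n₁=19
x̄₂=38.792, s₂=7.934, n₂=24
s_p² = [18·8.151² + 23·7.934²]/41 = 64.4868
SE = √(s_p²·(1/19+1/24)) = 2.4660
t = (45.000−38.792)/2.4660 = 2.5176
df = 41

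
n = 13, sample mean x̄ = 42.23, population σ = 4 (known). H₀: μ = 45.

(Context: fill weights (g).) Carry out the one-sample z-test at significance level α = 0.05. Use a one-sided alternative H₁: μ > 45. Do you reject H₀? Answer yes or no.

reject H₀: no

SE = σ/√n = 4/√13 = 1.1094
z = (x̄−μ₀)/SE = (42.23−45)/1.1094 = -2.4968
p-value (one-sided, H₁ greater) = 0.99373
At α=0.05: p ≥ α → fail to reject H₀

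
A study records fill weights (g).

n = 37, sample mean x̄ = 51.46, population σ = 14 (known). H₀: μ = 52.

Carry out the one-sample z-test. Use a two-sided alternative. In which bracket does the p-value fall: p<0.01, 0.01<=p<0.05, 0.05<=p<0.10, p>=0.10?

SE = σ/√n = 14/√37 = 2.3016
z = (x̄−μ₀)/SE = (51.46−52)/2.3016 = -0.2346
p-value (two-sided) = 0.81450
→ bracket: p>=0.10

p-value bracket: p>=0.10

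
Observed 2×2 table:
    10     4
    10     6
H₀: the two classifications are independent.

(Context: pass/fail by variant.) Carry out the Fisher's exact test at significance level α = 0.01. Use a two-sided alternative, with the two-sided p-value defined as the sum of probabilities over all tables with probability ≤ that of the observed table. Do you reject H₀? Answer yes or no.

Margins: r₁=14, r₂=16, c₁=20, c₂=10, n=30
p_obs = C(14,10)·C(16,10)/C(30,20); sum pmf over tables with pmf ≤ p_obs
p-value (two-sided) = 0.70895
At α=0.01: p ≥ α → fail to reject H₀

reject H₀: no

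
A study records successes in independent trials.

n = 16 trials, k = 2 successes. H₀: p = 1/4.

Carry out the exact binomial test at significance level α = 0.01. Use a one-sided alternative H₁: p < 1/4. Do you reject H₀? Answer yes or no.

reject H₀: no

Exact binomial: n=16, k=2, p₀=1/4=0.2500
P(X≤2) from Σ C(n,i)·p₀^i·(1−p₀)^(n−i)
p-value (one-sided, H₁ less) = 0.19711
At α=0.01: p ≥ α → fail to reject H₀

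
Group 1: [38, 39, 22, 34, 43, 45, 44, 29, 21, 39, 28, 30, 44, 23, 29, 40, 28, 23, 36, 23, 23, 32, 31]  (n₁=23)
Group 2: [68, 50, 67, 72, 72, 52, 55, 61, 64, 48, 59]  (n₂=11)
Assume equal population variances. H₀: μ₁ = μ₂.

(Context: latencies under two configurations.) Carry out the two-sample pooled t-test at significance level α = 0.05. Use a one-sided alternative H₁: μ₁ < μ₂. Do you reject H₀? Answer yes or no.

reject H₀: yes

x̄₁=32.348, s₁=7.958, n₁=23
x̄₂=60.727, s₂=8.638, n₂=11
s_p² = [22·7.958² + 10·8.638²]/32 = 66.8562
SE = √(s_p²·(1/23+1/11)) = 2.9974
t = (32.348−60.727)/2.9974 = -9.4679
df = 32
p-value (one-sided, H₁ less) = 0.00000
At α=0.05: p < α → reject H₀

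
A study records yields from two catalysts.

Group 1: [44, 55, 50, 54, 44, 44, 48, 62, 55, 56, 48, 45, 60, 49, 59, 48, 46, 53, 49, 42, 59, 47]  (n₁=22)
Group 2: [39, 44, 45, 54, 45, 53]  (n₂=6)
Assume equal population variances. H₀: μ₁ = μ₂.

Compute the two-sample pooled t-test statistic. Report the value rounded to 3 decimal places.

x̄₁=50.773, s₁=5.936, n₁=22
x̄₂=46.667, s₂=5.750, n₂=6
s_p² = [21·5.936² + 5·5.750²]/26 = 34.8153
SE = √(s_p²·(1/22+1/6)) = 2.7175
t = (50.773−46.667)/2.7175 = 1.5109
df = 26

test statistic = 1.511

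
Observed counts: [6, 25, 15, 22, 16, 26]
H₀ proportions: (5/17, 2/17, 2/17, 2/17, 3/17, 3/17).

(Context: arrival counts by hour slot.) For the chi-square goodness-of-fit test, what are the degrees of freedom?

df = k − 1 = 6 − 1 = 5

degrees of freedom = 5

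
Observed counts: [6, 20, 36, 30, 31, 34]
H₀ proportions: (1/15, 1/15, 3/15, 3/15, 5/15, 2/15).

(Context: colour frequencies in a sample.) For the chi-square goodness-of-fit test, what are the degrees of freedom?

df = k − 1 = 6 − 1 = 5

degrees of freedom = 5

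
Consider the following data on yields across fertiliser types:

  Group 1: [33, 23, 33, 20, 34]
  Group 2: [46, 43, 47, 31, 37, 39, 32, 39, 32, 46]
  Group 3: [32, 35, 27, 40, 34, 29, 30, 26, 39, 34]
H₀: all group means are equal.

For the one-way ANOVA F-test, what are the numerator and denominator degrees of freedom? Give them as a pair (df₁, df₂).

degrees of freedom = [2, 22]

k = 3 groups, N = 25 total
df = (k−1, N−k) = (3−1, 25−3) = (2, 22)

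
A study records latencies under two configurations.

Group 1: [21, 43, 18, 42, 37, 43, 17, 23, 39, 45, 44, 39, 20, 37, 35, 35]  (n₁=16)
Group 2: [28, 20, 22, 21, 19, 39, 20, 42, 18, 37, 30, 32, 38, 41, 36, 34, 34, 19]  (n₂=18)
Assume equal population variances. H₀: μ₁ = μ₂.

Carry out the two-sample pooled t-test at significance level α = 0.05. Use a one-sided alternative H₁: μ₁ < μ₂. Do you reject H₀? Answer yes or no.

reject H₀: no

x̄₁=33.625, s₁=10.151, n₁=16
x̄₂=29.444, s₂=8.611, n₂=18
s_p² = [15·10.151² + 17·8.611²]/32 = 87.6936
SE = √(s_p²·(1/16+1/18)) = 3.2176
t = (33.625−29.444)/3.2176 = 1.2993
df = 32
p-value (one-sided, H₁ less) = 0.89844
At α=0.05: p ≥ α → fail to reject H₀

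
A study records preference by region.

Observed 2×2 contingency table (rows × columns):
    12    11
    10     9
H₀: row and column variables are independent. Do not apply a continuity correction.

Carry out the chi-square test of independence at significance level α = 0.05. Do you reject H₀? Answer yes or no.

Row totals [23, 19], col totals [22, 20], n=42
χ² = (12−12.05)²/12.05 + (11−10.95)²/10.95 + (10−9.95)²/9.95 + (9−9.05)²/9.05 = 0.0009
df = 1
p-value (upper-tail) = 0.97642
At α=0.05: p ≥ α → fail to reject H₀

reject H₀: no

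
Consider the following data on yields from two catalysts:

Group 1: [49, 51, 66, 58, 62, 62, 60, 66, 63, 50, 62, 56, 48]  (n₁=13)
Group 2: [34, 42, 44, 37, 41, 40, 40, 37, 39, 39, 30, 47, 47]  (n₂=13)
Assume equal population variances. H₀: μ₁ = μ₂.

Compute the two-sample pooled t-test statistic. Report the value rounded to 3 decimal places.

test statistic = 8.133

x̄₁=57.923, s₁=6.474, n₁=13
x̄₂=39.769, s₂=4.781, n₂=13
s_p² = [12·6.474² + 12·4.781²]/24 = 32.3846
SE = √(s_p²·(1/13+1/13)) = 2.2321
t = (57.923−39.769)/2.2321 = 8.1331
df = 24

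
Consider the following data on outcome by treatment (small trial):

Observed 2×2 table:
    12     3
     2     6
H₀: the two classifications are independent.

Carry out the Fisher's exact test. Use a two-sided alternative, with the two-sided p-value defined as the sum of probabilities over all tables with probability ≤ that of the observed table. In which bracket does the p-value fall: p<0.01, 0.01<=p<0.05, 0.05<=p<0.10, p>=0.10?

p-value bracket: 0.01<=p<0.05

Margins: r₁=15, r₂=8, c₁=14, c₂=9, n=23
p_obs = C(15,12)·C(8,2)/C(23,14); sum pmf over tables with pmf ≤ p_obs
p-value (two-sided) = 0.02276
→ bracket: 0.01<=p<0.05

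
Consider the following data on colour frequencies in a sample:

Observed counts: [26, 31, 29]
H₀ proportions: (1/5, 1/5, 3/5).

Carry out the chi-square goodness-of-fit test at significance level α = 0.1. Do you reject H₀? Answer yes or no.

reject H₀: yes

n = 86; E_i = n·p_i = [17.20, 17.20, 51.60]
χ² = (26−17.20)²/17.20 + (31−17.20)²/17.20 + (29−51.60)²/51.60 = 25.4729
df = 2
p-value (upper-tail) = 0.00000
At α=0.1: p < α → reject H₀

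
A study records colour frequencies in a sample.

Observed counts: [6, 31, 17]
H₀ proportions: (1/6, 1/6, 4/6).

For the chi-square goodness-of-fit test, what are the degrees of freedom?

degrees of freedom = 2

df = k − 1 = 3 − 1 = 2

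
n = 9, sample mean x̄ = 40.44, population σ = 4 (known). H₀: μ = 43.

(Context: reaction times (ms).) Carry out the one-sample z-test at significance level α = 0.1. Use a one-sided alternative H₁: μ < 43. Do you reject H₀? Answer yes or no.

reject H₀: yes

SE = σ/√n = 4/√9 = 1.3333
z = (x̄−μ₀)/SE = (40.44−43)/1.3333 = -1.9200
p-value (one-sided, H₁ less) = 0.02743
At α=0.1: p < α → reject H₀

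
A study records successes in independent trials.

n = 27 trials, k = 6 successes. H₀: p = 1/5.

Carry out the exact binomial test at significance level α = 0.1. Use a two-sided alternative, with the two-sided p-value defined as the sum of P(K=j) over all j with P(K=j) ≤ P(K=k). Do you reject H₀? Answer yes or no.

Exact binomial: n=27, k=6, p₀=1/5=0.2000
P(X=j) = C(n,j)·p₀^j·(1−p₀)^(n−j); p = Σ P(X=j) over j with P(X=j) ≤ P(X=6)
p-value (two-sided) = 0.80938
At α=0.1: p ≥ α → fail to reject H₀

reject H₀: no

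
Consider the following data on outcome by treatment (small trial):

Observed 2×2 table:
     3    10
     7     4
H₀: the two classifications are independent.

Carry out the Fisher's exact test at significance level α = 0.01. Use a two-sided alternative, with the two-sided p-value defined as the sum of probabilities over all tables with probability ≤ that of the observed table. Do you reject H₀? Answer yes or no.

Margins: r₁=13, r₂=11, c₁=10, c₂=14, n=24
p_obs = C(13,3)·C(11,7)/C(24,10); sum pmf over tables with pmf ≤ p_obs
p-value (two-sided) = 0.09530
At α=0.01: p ≥ α → fail to reject H₀

reject H₀: no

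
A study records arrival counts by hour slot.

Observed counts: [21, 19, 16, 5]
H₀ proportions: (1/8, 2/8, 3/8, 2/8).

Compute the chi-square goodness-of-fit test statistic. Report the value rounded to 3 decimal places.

test statistic = 33.339

n = 61; E_i = n·p_i = [7.62, 15.25, 22.88, 15.25]
χ² = (21−7.62)²/7.62 + (19−15.25)²/15.25 + (16−22.88)²/22.88 + (5−15.25)²/15.25 = 33.3388
df = 3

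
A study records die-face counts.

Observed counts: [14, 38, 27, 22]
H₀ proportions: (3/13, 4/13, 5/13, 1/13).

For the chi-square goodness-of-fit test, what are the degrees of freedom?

df = k − 1 = 4 − 1 = 3

degrees of freedom = 3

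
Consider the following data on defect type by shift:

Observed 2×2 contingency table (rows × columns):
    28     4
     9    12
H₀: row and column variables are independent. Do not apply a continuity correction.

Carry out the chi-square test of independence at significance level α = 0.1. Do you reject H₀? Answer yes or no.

Row totals [32, 21], col totals [37, 16], n=53
χ² = (28−22.34)²/22.34 + (4−9.66)²/9.66 + (9−14.66)²/14.66 + (12−6.34)²/6.34 = 11.9902
df = 1
p-value (upper-tail) = 0.00053
At α=0.1: p < α → reject H₀

reject H₀: yes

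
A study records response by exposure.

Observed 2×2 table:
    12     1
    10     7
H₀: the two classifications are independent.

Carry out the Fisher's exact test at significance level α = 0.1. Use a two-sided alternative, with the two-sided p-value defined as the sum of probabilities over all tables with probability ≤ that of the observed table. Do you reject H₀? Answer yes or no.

reject H₀: yes

Margins: r₁=13, r₂=17, c₁=22, c₂=8, n=30
p_obs = C(13,12)·C(17,10)/C(30,22); sum pmf over tables with pmf ≤ p_obs
p-value (two-sided) = 0.09243
At α=0.1: p < α → reject H₀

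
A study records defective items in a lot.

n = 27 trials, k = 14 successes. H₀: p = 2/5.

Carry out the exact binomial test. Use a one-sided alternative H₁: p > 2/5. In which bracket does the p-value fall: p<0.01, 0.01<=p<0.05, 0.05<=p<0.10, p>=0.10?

Exact binomial: n=27, k=14, p₀=2/5=0.4000
P(X≥14) from Σ C(n,i)·p₀^i·(1−p₀)^(n−i)
p-value (one-sided, H₁ greater) = 0.14465
→ bracket: p>=0.10

p-value bracket: p>=0.10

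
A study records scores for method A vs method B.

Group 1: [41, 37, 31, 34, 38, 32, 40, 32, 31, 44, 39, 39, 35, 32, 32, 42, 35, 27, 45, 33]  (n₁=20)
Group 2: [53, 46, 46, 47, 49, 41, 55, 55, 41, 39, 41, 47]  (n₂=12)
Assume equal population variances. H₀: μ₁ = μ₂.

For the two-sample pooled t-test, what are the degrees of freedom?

df = n₁ + n₂ − 2 = 20 + 12 − 2 = 30

degrees of freedom = 30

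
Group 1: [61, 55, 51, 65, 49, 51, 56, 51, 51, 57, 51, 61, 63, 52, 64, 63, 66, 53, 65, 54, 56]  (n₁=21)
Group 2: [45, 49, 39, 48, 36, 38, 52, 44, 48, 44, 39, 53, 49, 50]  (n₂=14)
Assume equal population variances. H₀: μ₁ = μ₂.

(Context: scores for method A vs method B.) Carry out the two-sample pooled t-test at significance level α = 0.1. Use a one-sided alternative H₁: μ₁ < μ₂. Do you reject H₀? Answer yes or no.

x̄₁=56.905, s₁=5.752, n₁=21
x̄₂=45.286, s₂=5.483, n₂=14
s_p² = [20·5.752² + 13·5.483²]/33 = 31.8990
SE = √(s_p²·(1/21+1/14)) = 1.9487
t = (56.905−45.286)/1.9487 = 5.9624
df = 33
p-value (one-sided, H₁ less) = 1.00000
At α=0.1: p ≥ α → fail to reject H₀

reject H₀: no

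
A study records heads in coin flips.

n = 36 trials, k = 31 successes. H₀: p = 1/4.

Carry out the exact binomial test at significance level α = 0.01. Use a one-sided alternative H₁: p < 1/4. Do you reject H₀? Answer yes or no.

reject H₀: no

Exact binomial: n=36, k=31, p₀=1/4=0.2500
P(X≤31) from Σ C(n,i)·p₀^i·(1−p₀)^(n−i)
p-value (one-sided, H₁ less) = 1.00000
At α=0.01: p ≥ α → fail to reject H₀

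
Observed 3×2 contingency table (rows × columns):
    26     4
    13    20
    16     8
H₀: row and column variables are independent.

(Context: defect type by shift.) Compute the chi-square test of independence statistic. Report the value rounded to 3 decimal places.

test statistic = 15.272

Row totals [30, 33, 24], col totals [55, 32], n=87
χ² = (26−18.97)²/18.97 + (4−11.03)²/11.03 + (13−20.86)²/20.86 + (20−12.14)²/12.14 + (16−15.17)²/15.17 + (8−8.83)²/8.83 = 15.2717
df = 2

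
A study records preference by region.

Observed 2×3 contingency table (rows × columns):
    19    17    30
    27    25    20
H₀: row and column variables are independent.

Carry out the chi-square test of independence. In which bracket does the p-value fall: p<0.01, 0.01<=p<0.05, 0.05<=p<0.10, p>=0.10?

p-value bracket: 0.05<=p<0.10

Row totals [66, 72], col totals [46, 42, 50], n=138
χ² = (19−22.00)²/22.00 + (17−20.09)²/20.09 + (30−23.91)²/23.91 + (27−24.00)²/24.00 + (25−21.91)²/21.91 + (20−26.09)²/26.09 = 4.6631
df = 2
p-value (upper-tail) = 0.09715
→ bracket: 0.05<=p<0.10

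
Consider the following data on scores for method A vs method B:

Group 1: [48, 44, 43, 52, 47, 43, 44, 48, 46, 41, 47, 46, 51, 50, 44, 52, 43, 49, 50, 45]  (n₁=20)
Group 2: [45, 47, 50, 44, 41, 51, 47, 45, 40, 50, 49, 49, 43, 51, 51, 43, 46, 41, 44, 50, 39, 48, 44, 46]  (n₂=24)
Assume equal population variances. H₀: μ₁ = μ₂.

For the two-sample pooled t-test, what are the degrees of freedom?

df = n₁ + n₂ − 2 = 20 + 24 − 2 = 42

degrees of freedom = 42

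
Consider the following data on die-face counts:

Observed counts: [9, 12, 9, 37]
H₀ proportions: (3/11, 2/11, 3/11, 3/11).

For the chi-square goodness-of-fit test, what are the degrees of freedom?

df = k − 1 = 4 − 1 = 3

degrees of freedom = 3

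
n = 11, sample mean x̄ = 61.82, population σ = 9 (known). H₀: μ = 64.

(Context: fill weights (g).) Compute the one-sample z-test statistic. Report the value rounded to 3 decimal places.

test statistic = -0.803

SE = σ/√n = 9/√11 = 2.7136
z = (x̄−μ₀)/SE = (61.82−64)/2.7136 = -0.8034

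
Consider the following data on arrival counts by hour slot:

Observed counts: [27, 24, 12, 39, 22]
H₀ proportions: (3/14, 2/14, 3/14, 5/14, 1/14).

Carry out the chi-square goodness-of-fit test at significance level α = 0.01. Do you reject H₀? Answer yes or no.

reject H₀: yes

n = 124; E_i = n·p_i = [26.57, 17.71, 26.57, 44.29, 8.86]
χ² = (27−26.57)²/26.57 + (24−17.71)²/17.71 + (12−26.57)²/26.57 + (39−44.29)²/44.29 + (22−8.86)²/8.86 = 30.3613
df = 4
p-value (upper-tail) = 0.00000
At α=0.01: p < α → reject H₀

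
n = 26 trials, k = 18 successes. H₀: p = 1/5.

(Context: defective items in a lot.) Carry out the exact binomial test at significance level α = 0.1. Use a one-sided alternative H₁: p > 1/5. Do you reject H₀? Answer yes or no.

Exact binomial: n=26, k=18, p₀=1/5=0.2000
P(X≥18) from Σ C(n,i)·p₀^i·(1−p₀)^(n−i)
p-value (one-sided, H₁ greater) = 0.00000
At α=0.1: p < α → reject H₀

reject H₀: yes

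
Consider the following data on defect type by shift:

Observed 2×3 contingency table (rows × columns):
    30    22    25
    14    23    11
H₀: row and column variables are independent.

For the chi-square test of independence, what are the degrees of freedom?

df = (r−1)(c−1) = (2−1)·(3−1) = 2

degrees of freedom = 2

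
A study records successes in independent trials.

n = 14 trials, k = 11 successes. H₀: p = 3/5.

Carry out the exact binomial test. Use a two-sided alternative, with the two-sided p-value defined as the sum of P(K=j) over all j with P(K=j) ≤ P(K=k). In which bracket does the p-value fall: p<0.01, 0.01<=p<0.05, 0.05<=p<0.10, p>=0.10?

Exact binomial: n=14, k=11, p₀=3/5=0.6000
P(X=j) = C(n,j)·p₀^j·(1−p₀)^(n−j); p = Σ P(X=j) over j with P(X=j) ≤ P(X=11)
p-value (two-sided) = 0.18263
→ bracket: p>=0.10

p-value bracket: p>=0.10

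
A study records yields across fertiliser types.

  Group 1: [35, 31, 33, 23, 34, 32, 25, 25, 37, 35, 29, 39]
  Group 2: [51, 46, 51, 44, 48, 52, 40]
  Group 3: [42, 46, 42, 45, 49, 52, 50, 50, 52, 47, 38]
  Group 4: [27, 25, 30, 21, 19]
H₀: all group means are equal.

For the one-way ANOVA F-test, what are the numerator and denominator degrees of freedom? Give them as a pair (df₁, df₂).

k = 4 groups, N = 35 total
df = (k−1, N−k) = (4−1, 35−4) = (3, 31)

degrees of freedom = [3, 31]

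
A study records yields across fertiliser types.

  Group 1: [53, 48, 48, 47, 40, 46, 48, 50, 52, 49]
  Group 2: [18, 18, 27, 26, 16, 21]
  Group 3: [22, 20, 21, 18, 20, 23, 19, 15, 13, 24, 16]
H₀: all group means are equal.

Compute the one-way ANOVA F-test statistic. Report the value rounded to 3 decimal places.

test statistic = 179.966

Group means [48.10, 21.00, 19.18], grand mean 30.296
SSB = Σnᵢ(x̄ᵢ−x̄)² = 5047.093; SSW = ΣΣ(x−x̄ᵢ)² = 336.536
MSB = 5047.093/2 = 2523.5466; MSW = 336.536/24 = 14.0223
F = MSB/MSW = 179.9660
df = (2, 24)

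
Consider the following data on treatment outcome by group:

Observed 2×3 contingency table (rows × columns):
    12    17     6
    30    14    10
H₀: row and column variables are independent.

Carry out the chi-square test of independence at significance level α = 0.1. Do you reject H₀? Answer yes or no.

reject H₀: yes

Row totals [35, 54], col totals [42, 31, 16], n=89
χ² = (12−16.52)²/16.52 + (17−12.19)²/12.19 + (6−6.29)²/6.29 + (30−25.48)²/25.48 + (14−18.81)²/18.81 + (10−9.71)²/9.71 = 5.1847
df = 2
p-value (upper-tail) = 0.07484
At α=0.1: p < α → reject H₀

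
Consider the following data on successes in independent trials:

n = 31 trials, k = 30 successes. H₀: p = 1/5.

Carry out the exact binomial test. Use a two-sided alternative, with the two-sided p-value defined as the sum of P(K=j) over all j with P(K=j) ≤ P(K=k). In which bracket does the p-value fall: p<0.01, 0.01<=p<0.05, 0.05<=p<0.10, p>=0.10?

Exact binomial: n=31, k=30, p₀=1/5=0.2000
P(X=j) = C(n,j)·p₀^j·(1−p₀)^(n−j); p = Σ P(X=j) over j with P(X=j) ≤ P(X=30)
p-value (two-sided) = 0.00000
→ bracket: p<0.01

p-value bracket: p<0.01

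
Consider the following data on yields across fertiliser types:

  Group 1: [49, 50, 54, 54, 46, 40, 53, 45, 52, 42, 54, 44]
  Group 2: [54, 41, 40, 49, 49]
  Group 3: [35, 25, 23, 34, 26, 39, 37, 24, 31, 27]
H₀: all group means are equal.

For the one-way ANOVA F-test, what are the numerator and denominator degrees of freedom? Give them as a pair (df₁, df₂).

degrees of freedom = [2, 24]

k = 3 groups, N = 27 total
df = (k−1, N−k) = (3−1, 27−3) = (2, 24)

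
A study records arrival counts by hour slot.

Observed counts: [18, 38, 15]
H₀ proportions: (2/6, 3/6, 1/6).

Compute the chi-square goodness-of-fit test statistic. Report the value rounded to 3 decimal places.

test statistic = 2.380

n = 71; E_i = n·p_i = [23.67, 35.50, 11.83]
χ² = (18−23.67)²/23.67 + (38−35.50)²/35.50 + (15−11.83)²/11.83 = 2.3803
df = 2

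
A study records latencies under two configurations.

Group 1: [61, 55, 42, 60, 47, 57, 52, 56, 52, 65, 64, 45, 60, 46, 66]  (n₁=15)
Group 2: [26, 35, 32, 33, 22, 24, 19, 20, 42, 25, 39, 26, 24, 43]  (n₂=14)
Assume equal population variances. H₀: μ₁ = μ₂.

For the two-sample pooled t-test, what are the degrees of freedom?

degrees of freedom = 27

df = n₁ + n₂ − 2 = 15 + 14 − 2 = 27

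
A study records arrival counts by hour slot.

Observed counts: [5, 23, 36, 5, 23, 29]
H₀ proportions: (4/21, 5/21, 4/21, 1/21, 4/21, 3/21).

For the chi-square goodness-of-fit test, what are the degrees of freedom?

df = k − 1 = 6 − 1 = 5

degrees of freedom = 5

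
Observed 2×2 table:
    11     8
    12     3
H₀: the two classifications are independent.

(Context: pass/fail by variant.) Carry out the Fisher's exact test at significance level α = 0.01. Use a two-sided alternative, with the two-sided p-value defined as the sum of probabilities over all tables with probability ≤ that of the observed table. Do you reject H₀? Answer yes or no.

reject H₀: no

Margins: r₁=19, r₂=15, c₁=23, c₂=11, n=34
p_obs = C(19,11)·C(15,12)/C(34,23); sum pmf over tables with pmf ≤ p_obs
p-value (two-sided) = 0.27138
At α=0.01: p ≥ α → fail to reject H₀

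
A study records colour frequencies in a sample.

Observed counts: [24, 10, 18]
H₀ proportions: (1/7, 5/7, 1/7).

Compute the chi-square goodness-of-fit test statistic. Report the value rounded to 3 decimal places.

test statistic = 71.846

n = 52; E_i = n·p_i = [7.43, 37.14, 7.43]
χ² = (24−7.43)²/7.43 + (10−37.14)²/37.14 + (18−7.43)²/7.43 = 71.8462
df = 2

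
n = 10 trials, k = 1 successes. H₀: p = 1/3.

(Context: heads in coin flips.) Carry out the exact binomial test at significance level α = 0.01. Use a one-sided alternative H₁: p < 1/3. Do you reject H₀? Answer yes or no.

reject H₀: no

Exact binomial: n=10, k=1, p₀=1/3=0.3333
P(X≤1) from Σ C(n,i)·p₀^i·(1−p₀)^(n−i)
p-value (one-sided, H₁ less) = 0.10405
At α=0.01: p ≥ α → fail to reject H₀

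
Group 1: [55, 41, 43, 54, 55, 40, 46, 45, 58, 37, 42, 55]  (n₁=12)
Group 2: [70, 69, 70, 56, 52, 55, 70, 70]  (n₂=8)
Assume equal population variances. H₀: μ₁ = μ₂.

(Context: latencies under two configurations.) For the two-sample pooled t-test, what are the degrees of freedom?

degrees of freedom = 18

df = n₁ + n₂ − 2 = 12 + 8 − 2 = 18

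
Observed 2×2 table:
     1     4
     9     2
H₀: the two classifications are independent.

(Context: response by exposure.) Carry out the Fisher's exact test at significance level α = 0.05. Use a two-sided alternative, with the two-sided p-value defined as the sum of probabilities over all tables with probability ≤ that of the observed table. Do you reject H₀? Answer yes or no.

reject H₀: yes

Margins: r₁=5, r₂=11, c₁=10, c₂=6, n=16
p_obs = C(5,1)·C(11,9)/C(16,10); sum pmf over tables with pmf ≤ p_obs
p-value (two-sided) = 0.03571
At α=0.05: p < α → reject H₀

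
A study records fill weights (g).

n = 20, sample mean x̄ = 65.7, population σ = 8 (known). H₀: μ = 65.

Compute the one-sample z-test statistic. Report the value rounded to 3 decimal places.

test statistic = 0.391

SE = σ/√n = 8/√20 = 1.7889
z = (x̄−μ₀)/SE = (65.7−65)/1.7889 = 0.3913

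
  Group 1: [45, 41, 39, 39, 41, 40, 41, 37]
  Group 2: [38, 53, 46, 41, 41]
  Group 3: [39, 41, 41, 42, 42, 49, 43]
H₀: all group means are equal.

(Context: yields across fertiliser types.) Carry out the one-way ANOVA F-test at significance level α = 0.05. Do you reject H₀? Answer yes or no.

Group means [40.38, 43.80, 42.43], grand mean 41.950
SSB = Σnᵢ(x̄ᵢ−x̄)² = 38.561; SSW = ΣΣ(x−x̄ᵢ)² = 236.389
MSB = 38.561/2 = 19.2804; MSW = 236.389/17 = 13.9053
F = MSB/MSW = 1.3866
df = (2, 17)
p-value (upper-tail) = 0.27681
At α=0.05: p ≥ α → fail to reject H₀

reject H₀: no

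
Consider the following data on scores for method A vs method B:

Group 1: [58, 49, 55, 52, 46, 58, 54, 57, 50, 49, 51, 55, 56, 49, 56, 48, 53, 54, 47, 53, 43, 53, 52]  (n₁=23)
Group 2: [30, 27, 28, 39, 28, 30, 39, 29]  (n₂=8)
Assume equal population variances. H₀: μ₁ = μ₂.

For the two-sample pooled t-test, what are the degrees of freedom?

df = n₁ + n₂ − 2 = 23 + 8 − 2 = 29

degrees of freedom = 29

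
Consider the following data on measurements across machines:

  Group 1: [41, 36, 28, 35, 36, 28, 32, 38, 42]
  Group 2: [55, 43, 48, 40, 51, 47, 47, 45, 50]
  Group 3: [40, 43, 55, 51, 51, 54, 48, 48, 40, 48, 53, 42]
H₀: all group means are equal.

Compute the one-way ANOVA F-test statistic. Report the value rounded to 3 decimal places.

test statistic = 19.519

Group means [35.11, 47.33, 47.75], grand mean 43.833
SSB = Σnᵢ(x̄ᵢ−x̄)² = 979.028; SSW = ΣΣ(x−x̄ᵢ)² = 677.139
MSB = 979.028/2 = 489.5139; MSW = 677.139/27 = 25.0792
F = MSB/MSW = 19.5187
df = (2, 27)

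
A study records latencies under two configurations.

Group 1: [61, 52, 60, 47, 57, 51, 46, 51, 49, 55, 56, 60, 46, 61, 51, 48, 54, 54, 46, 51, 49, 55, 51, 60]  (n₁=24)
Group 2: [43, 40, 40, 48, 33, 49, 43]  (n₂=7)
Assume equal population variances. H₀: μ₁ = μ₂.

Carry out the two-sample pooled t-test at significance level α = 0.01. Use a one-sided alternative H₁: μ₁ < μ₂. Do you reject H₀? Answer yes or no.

x̄₁=52.958, s₁=4.982, n₁=24
x̄₂=42.286, s₂=5.407, n₂=7
s_p² = [23·4.982² + 6·5.407²]/29 = 25.7375
SE = √(s_p²·(1/24+1/7)) = 2.1793
t = (52.958−42.286)/2.1793 = 4.8974
df = 29
p-value (one-sided, H₁ less) = 0.99998
At α=0.01: p ≥ α → fail to reject H₀

reject H₀: no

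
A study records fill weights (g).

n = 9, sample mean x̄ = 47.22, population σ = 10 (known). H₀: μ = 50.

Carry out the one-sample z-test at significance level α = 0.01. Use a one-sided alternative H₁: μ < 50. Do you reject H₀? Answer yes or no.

SE = σ/√n = 10/√9 = 3.3333
z = (x̄−μ₀)/SE = (47.22−50)/3.3333 = -0.8340
p-value (one-sided, H₁ less) = 0.20214
At α=0.01: p ≥ α → fail to reject H₀

reject H₀: no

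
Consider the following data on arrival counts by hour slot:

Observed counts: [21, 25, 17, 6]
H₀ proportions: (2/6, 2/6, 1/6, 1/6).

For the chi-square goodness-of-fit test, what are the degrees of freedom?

degrees of freedom = 3

df = k − 1 = 4 − 1 = 3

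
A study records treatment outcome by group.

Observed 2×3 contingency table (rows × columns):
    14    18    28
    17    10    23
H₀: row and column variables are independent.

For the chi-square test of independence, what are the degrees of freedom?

degrees of freedom = 2

df = (r−1)(c−1) = (2−1)·(3−1) = 2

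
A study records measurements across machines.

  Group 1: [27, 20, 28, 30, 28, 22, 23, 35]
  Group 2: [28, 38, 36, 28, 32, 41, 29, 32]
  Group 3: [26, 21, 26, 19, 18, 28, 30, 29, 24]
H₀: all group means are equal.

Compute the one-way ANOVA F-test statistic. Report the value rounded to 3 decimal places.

test statistic = 7.341

Group means [26.62, 33.00, 24.56], grand mean 27.920
SSB = Σnᵢ(x̄ᵢ−x̄)² = 321.743; SSW = ΣΣ(x−x̄ᵢ)² = 482.097
MSB = 321.743/2 = 160.8714; MSW = 482.097/22 = 21.9135
F = MSB/MSW = 7.3412
df = (2, 22)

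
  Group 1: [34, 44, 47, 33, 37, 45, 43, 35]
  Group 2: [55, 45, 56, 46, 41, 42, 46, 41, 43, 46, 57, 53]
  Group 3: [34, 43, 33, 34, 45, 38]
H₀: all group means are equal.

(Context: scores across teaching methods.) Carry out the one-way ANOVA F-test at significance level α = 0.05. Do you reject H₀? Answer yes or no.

Group means [39.75, 47.58, 37.83], grand mean 42.923
SSB = Σnᵢ(x̄ᵢ−x̄)² = 496.596; SSW = ΣΣ(x−x̄ᵢ)² = 745.250
MSB = 496.596/2 = 248.2981; MSW = 745.250/23 = 32.4022
F = MSB/MSW = 7.6630
df = (2, 23)
p-value (upper-tail) = 0.00282
At α=0.05: p < α → reject H₀

reject H₀: yes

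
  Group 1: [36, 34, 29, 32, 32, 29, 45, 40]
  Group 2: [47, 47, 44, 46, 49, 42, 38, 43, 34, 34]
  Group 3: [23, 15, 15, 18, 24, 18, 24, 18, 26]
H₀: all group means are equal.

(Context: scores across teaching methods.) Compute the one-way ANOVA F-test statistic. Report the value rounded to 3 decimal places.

Group means [34.62, 42.40, 20.11], grand mean 32.667
SSB = Σnᵢ(x̄ᵢ−x̄)² = 2396.836; SSW = ΣΣ(x−x̄ᵢ)² = 617.164
MSB = 2396.836/2 = 1198.4181; MSW = 617.164/24 = 25.7152
F = MSB/MSW = 46.6036
df = (2, 24)

test statistic = 46.604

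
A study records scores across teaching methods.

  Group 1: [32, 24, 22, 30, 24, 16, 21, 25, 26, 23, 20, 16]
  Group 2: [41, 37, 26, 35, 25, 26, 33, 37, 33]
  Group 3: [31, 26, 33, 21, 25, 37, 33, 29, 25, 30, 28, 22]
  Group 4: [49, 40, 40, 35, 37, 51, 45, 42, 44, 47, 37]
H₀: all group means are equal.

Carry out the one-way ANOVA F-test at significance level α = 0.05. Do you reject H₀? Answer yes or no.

Group means [23.25, 32.56, 28.33, 42.45], grand mean 31.341
SSB = Σnᵢ(x̄ᵢ−x̄)² = 2266.020; SSW = ΣΣ(x−x̄ᵢ)² = 1039.866
MSB = 2266.020/3 = 755.3401; MSW = 1039.866/40 = 25.9967
F = MSB/MSW = 29.0553
df = (3, 40)
p-value (upper-tail) = 0.00000
At α=0.05: p < α → reject H₀

reject H₀: yes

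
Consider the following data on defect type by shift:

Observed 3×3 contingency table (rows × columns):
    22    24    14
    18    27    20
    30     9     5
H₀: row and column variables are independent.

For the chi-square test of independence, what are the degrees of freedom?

df = (r−1)(c−1) = (3−1)·(3−1) = 4

degrees of freedom = 4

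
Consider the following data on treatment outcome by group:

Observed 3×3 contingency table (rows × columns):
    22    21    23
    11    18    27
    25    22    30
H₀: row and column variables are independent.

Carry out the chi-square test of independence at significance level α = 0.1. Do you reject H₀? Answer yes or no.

Row totals [66, 56, 77], col totals [58, 61, 80], n=199
χ² = (22−19.24)²/19.24 + (21−20.23)²/20.23 + (23−26.53)²/26.53 + (11−16.32)²/16.32 + (18−17.17)²/17.17 + (27−22.51)²/22.51 + (25−22.44)²/22.44 + (22−23.60)²/23.60 + (30−30.95)²/30.95 = 3.9966
df = 4
p-value (upper-tail) = 0.40646
At α=0.1: p ≥ α → fail to reject H₀

reject H₀: no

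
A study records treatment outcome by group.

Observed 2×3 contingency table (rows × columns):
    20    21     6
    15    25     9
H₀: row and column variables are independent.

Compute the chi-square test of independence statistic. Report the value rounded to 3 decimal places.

Row totals [47, 49], col totals [35, 46, 15], n=96
χ² = (20−17.14)²/17.14 + (21−22.52)²/22.52 + (6−7.34)²/7.34 + (15−17.86)²/17.86 + (25−23.48)²/23.48 + (9−7.66)²/7.66 = 1.6211
df = 2

test statistic = 1.621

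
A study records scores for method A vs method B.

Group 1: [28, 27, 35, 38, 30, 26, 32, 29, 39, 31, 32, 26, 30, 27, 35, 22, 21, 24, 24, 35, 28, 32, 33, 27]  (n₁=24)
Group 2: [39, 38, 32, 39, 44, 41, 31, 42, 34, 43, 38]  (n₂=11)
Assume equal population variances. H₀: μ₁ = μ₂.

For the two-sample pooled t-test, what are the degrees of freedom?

df = n₁ + n₂ − 2 = 24 + 11 − 2 = 33

degrees of freedom = 33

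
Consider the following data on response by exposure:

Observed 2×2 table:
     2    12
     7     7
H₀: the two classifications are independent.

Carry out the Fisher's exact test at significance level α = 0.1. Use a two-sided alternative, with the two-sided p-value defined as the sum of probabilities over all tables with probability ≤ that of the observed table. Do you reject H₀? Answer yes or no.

reject H₀: no

Margins: r₁=14, r₂=14, c₁=9, c₂=19, n=28
p_obs = C(14,2)·C(14,7)/C(28,9); sum pmf over tables with pmf ≤ p_obs
p-value (two-sided) = 0.10319
At α=0.1: p ≥ α → fail to reject H₀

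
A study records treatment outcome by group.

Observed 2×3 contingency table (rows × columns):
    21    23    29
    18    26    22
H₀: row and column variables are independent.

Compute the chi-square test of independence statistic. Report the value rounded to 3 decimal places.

Row totals [73, 66], col totals [39, 49, 51], n=139
χ² = (21−20.48)²/20.48 + (23−25.73)²/25.73 + (29−26.78)²/26.78 + (18−18.52)²/18.52 + (26−23.27)²/23.27 + (22−24.22)²/24.22 = 1.0253
df = 2

test statistic = 1.025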